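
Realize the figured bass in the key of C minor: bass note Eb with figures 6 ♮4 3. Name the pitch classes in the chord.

A third above Eb in this key is G.
A fourth above Eb in this key is Ab, made natural (A) by the ♮ figure.
A sixth above Eb in this key is C.
Together with the bass Eb, this spells A half-diminished seventh in second inversion.

Eb, G, A, C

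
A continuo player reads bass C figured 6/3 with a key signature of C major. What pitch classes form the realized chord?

A third above C in this key is E.
A sixth above C in this key is A.
Together with the bass C, this spells A minor in first inversion.

C, E, A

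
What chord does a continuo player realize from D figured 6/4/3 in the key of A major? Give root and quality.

G# half-diminished seventh

The figures 6/4/3 indicate a seventh chord in second inversion.
In second inversion the root lies a fourth above the bass: a fourth above D in A major is G#.
The chord tones are D, F#, G#, B, giving G# half-diminished seventh.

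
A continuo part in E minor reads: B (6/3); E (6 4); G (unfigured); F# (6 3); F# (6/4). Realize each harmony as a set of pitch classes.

B, D, G | E, A, C | G, B, D | F#, A, D | F#, B, D

B (6/3): B, D, G.
E (6/4): E, A, C.
G (5/3): G, B, D.
F# (6/3): F#, A, D.
F# (6/4): F#, B, D.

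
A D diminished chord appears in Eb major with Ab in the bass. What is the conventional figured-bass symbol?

6/4

Ab is the fifth of D diminished, so the chord is in second inversion.
A triad in second inversion is figured 6/4, conventionally abbreviated 6/4.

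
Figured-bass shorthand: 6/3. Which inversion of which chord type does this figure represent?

triad, first inversion

Intervals of 6/3 above the bass form a triad; the bass is the third, so this is first inversion.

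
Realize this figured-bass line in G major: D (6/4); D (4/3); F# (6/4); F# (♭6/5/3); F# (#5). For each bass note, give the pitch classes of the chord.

D (6/4): D, G, B.
D (6/4/3): D, F#, G, B.
F# (6/4): F#, B, D.
F# (b6/5/3): F#, A, C, Db.
F# (#5/3): F#, A, C#.

D, G, B | D, F#, G, B | F#, B, D | F#, A, C, Db | F#, A, C#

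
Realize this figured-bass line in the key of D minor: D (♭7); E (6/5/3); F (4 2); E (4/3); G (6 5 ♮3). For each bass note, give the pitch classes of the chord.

D (b7/5/3): D, F, A, Cb.
E (6/5/3): E, G, Bb, C.
F (6/4/2): F, G, Bb, D.
E (6/4/3): E, G, A, C.
G (6/5/♮3): G, B, D, E.

D, F, A, Cb | E, G, Bb, C | F, G, Bb, D | E, G, A, C | G, B, D, E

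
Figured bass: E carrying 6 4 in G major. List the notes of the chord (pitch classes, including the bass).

A fourth above E in this key is A.
A sixth above E in this key is C.
Together with the bass E, this spells A minor in second inversion.

E, A, C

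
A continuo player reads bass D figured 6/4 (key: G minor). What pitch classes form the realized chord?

A fourth above D in this key is G.
A sixth above D in this key is Bb.
Together with the bass D, this spells G minor in second inversion.

D, G, Bb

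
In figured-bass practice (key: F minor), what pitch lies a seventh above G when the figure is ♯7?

Counting 6 letter steps above G lands on F; in F minor, that letter is F.
The #7 figure raises it a semitone, giving F#.

F#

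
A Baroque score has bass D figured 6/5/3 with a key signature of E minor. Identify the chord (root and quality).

The figures 6/5/3 indicate a seventh chord in first inversion.
In first inversion the root lies a sixth above the bass: a sixth above D in E minor is B.
The chord tones are D, F#, A, B, giving B minor seventh.

B minor seventh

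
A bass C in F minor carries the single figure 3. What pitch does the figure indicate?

Eb

Counting 2 letter steps above C lands on E; in F minor, that letter is Eb.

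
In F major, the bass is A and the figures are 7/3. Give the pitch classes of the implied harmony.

The written figures 7/3 are shorthand for 7/5/3: the 5 is implied.
A third above A in this key is C.
A fifth above A in this key is E.
A seventh above A in this key is G.
Together with the bass A, this spells A minor seventh in root position.

A, C, E, G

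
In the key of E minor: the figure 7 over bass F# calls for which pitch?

E

Counting 6 letter steps above F# lands on E; in E minor, that letter is E.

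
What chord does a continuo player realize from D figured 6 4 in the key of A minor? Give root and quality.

G major

The figures 6 4 indicate a triad in second inversion.
In second inversion the root lies a fourth above the bass: a fourth above D in A minor is G.
The chord tones are D, G, B, giving G major.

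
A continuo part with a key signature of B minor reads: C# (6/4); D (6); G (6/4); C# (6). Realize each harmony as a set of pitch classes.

C# (6/4): C#, F#, A.
D (6/3): D, F#, B.
G (6/4): G, C#, E.
C# (6/3): C#, E, A.

C#, F#, A | D, F#, B | G, C#, E | C#, E, A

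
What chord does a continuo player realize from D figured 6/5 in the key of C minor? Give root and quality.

The figures 6/5 indicate a seventh chord in first inversion.
In first inversion the root lies a sixth above the bass: a sixth above D in C minor is Bb.
The chord tones are D, F, Ab, Bb, giving Bb dominant seventh.

Bb dominant seventh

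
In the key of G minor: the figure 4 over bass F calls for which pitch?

Counting 3 letter steps above F lands on B; in G minor, that letter is Bb.

Bb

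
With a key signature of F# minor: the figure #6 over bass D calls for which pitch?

B#

Counting 5 letter steps above D lands on B; in F# minor, that letter is B.
The #6 figure raises it a semitone, giving B#.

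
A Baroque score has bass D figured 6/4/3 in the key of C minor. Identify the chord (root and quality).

The figures 6/4/3 indicate a seventh chord in second inversion.
In second inversion the root lies a fourth above the bass: a fourth above D in C minor is G.
The chord tones are D, F, G, Bb, giving G minor seventh.

G minor seventh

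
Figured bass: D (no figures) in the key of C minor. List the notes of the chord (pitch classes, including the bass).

D, F, Ab

An unfigured bass implies 5/3.
A third above D in this key is F.
A fifth above D in this key is Ab.
Together with the bass D, this spells D diminished in root position.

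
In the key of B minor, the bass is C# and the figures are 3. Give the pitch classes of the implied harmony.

The written figures 3 are shorthand for 5/3: the 5 is implied.
A third above C# in this key is E.
A fifth above C# in this key is G.
Together with the bass C#, this spells C# diminished in root position.

C#, E, G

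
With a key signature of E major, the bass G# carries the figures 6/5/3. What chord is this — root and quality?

E major seventh

The figures 6/5/3 indicate a seventh chord in first inversion.
In first inversion the root lies a sixth above the bass: a sixth above G# in E major is E.
The chord tones are G#, B, D#, E, giving E major seventh.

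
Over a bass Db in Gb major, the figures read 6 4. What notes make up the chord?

Db, Gb, Bb

A fourth above Db in this key is Gb.
A sixth above Db in this key is Bb.
Together with the bass Db, this spells Gb major in second inversion.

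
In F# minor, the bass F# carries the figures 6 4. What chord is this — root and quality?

B minor

The figures 6 4 indicate a triad in second inversion.
In second inversion the root lies a fourth above the bass: a fourth above F# in F# minor is B.
The chord tones are F#, B, D, giving B minor.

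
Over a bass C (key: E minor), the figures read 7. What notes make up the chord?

C, E, G, B

The written figures 7 are shorthand for 7/5/3: the 5/3 are implied.
A third above C in this key is E.
A fifth above C in this key is G.
A seventh above C in this key is B.
Together with the bass C, this spells C major seventh in root position.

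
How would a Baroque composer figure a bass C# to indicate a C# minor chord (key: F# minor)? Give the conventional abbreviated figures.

C# is the root of C# minor, so the chord is in root position.
A triad in root position is figured 5/3, conventionally abbreviated (no figures — root-position triad).

no figures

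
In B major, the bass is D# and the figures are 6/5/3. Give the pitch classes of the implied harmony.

D#, F#, A#, B

A third above D# in this key is F#.
A fifth above D# in this key is A#.
A sixth above D# in this key is B.
Together with the bass D#, this spells B major seventh in first inversion.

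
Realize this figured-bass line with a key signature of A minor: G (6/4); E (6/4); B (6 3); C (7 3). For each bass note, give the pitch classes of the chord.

G (6/4): G, C, E.
E (6/4): E, A, C.
B (6/3): B, D, G.
C (7/5/3): C, E, G, B.

G, C, E | E, A, C | B, D, G | C, E, G, B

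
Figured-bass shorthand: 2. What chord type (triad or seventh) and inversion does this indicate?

seventh chord, third inversion

2 is shorthand for 6/4/2.
Intervals of 6/4/2 above the bass form a seventh chord; the bass is the seventh, so this is third inversion.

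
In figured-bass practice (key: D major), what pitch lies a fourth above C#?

Counting 3 letter steps above C# lands on F; in D major, that letter is F#.

F#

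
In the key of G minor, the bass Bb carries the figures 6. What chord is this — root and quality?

G minor

The figures 6 indicate a triad in first inversion.
In first inversion the root lies a sixth above the bass: a sixth above Bb in G minor is G.
The chord tones are Bb, D, G, giving G minor.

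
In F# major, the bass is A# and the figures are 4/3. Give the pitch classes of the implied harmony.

The written figures 4/3 are shorthand for 6/4/3: the 6 is implied.
A third above A# in this key is C#.
A fourth above A# in this key is D#.
A sixth above A# in this key is F#.
Together with the bass A#, this spells D# minor seventh in second inversion.

A#, C#, D#, F#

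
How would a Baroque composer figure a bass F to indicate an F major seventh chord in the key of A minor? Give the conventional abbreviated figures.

F is the root of F major seventh, so the chord is in root position.
A seventh chord in root position is figured 7/5/3, conventionally abbreviated 7.

7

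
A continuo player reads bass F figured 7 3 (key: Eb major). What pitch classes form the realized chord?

F, Ab, C, Eb

The written figures 7 3 are shorthand for 7/5/3: the 5 is implied.
A third above F in this key is Ab.
A fifth above F in this key is C.
A seventh above F in this key is Eb.
Together with the bass F, this spells F minor seventh in root position.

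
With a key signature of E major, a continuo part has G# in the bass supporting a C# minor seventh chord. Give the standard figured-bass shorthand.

G# is the fifth of C# minor seventh, so the chord is in second inversion.
A seventh chord in second inversion is figured 6/4/3, conventionally abbreviated 4/3.

4/3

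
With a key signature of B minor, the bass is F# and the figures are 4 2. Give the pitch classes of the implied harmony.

The written figures 4 2 are shorthand for 6/4/2: the 6 is implied.
A second above F# in this key is G.
A fourth above F# in this key is B.
A sixth above F# in this key is D.
Together with the bass F#, this spells G major seventh in third inversion.

F#, G, B, D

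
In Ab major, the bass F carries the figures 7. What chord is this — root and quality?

The figures 7 indicate a seventh chord in root position.
In root position the bass is the root, so the root is F.
The chord tones are F, Ab, C, Eb, giving F minor seventh.

F minor seventh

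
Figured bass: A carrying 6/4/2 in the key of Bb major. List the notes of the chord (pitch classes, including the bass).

A second above A in this key is Bb.
A fourth above A in this key is D.
A sixth above A in this key is F.
Together with the bass A, this spells Bb major seventh in third inversion.

A, Bb, D, F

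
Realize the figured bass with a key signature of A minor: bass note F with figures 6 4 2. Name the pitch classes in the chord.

A second above F in this key is G.
A fourth above F in this key is B.
A sixth above F in this key is D.
Together with the bass F, this spells G dominant seventh in third inversion.

F, G, B, D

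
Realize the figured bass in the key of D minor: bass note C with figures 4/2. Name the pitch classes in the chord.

C, D, F, A

The written figures 4/2 are shorthand for 6/4/2: the 6 is implied.
A second above C in this key is D.
A fourth above C in this key is F.
A sixth above C in this key is A.
Together with the bass C, this spells D minor seventh in third inversion.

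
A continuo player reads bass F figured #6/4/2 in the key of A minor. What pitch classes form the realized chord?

F, G, B, D#

A second above F in this key is G.
A fourth above F in this key is B.
A sixth above F in this key is D, raised to D# by the sharp.
Together with the bass F, this spells G augmented seventh in third inversion.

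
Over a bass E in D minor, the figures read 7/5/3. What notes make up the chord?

E, G, Bb, D

A third above E in this key is G.
A fifth above E in this key is Bb.
A seventh above E in this key is D.
Together with the bass E, this spells E half-diminished seventh in root position.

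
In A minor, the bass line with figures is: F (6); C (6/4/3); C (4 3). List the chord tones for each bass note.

F (6/3): F, A, D.
C (6/4/3): C, E, F, A.
C (6/4/3): C, E, F, A.

F, A, D | C, E, F, A | C, E, F, A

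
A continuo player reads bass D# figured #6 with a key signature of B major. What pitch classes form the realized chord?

The written figures #6 are shorthand for 6/3: the 3 is implied.
A third above D# in this key is F#.
A sixth above D# in this key is B, raised to B# by the sharp.
Together with the bass D#, this spells B# diminished in first inversion.

D#, F#, B#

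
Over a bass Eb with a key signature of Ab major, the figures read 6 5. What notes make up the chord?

Eb, G, Bb, C

The written figures 6 5 are shorthand for 6/5/3: the 3 is implied.
A third above Eb in this key is G.
A fifth above Eb in this key is Bb.
A sixth above Eb in this key is C.
Together with the bass Eb, this spells C minor seventh in first inversion.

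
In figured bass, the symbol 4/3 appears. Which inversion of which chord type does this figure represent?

seventh chord, second inversion

4/3 is shorthand for 6/4/3.
Intervals of 6/4/3 above the bass form a seventh chord; the bass is the fifth, so this is second inversion.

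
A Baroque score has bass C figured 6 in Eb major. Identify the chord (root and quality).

Ab major

The figures 6 indicate a triad in first inversion.
In first inversion the root lies a sixth above the bass: a sixth above C in Eb major is Ab.
The chord tones are C, Eb, Ab, giving Ab major.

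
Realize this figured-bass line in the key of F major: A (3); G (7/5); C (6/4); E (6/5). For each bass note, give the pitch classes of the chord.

A, C, E | G, Bb, D, F | C, F, A | E, G, Bb, C

A (5/3): A, C, E.
G (7/5/3): G, Bb, D, F.
C (6/4): C, F, A.
E (6/5/3): E, G, Bb, C.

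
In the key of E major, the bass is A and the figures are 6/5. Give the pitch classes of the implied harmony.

A, C#, E, F#

The written figures 6/5 are shorthand for 6/5/3: the 3 is implied.
A third above A in this key is C#.
A fifth above A in this key is E.
A sixth above A in this key is F#.
Together with the bass A, this spells F# minor seventh in first inversion.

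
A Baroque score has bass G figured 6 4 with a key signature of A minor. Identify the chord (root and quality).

C major

The figures 6 4 indicate a triad in second inversion.
In second inversion the root lies a fourth above the bass: a fourth above G in A minor is C.
The chord tones are G, C, E, giving C major.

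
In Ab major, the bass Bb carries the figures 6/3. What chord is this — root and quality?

The figures 6/3 indicate a triad in first inversion.
In first inversion the root lies a sixth above the bass: a sixth above Bb in Ab major is G.
The chord tones are Bb, Db, G, giving G diminished.

G diminished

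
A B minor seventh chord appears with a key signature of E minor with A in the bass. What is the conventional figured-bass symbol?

4/2

A is the seventh of B minor seventh, so the chord is in third inversion.
A seventh chord in third inversion is figured 6/4/2, conventionally abbreviated 4/2.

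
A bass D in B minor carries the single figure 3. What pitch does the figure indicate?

Counting 2 letter steps above D lands on F; in B minor, that letter is F#.

F#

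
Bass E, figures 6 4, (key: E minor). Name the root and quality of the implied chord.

The figures 6 4 indicate a triad in second inversion.
In second inversion the root lies a fourth above the bass: a fourth above E in E minor is A.
The chord tones are E, A, C, giving A minor.

A minor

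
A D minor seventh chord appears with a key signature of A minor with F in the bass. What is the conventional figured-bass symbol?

6/5

F is the third of D minor seventh, so the chord is in first inversion.
A seventh chord in first inversion is figured 6/5/3, conventionally abbreviated 6/5.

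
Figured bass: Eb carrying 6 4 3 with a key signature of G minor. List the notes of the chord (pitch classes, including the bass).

A third above Eb in this key is G.
A fourth above Eb in this key is A.
A sixth above Eb in this key is C.
Together with the bass Eb, this spells A half-diminished seventh in second inversion.

Eb, G, A, C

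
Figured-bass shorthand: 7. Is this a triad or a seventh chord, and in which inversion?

seventh chord, root position

7 is shorthand for 7/5/3.
Intervals of 7/5/3 above the bass form a seventh chord; the bass is the root, so this is root position.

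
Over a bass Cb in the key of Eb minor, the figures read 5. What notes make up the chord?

The written figures 5 are shorthand for 5/3: the 3 is implied.
A third above Cb in this key is Eb.
A fifth above Cb in this key is Gb.
Together with the bass Cb, this spells Cb major in root position.

Cb, Eb, Gb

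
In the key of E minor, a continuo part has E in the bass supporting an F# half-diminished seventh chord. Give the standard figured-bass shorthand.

4/2

E is the seventh of F# half-diminished seventh, so the chord is in third inversion.
A seventh chord in third inversion is figured 6/4/2, conventionally abbreviated 4/2.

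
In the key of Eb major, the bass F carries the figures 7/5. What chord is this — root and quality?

The figures 7/5 indicate a seventh chord in root position.
In root position the bass is the root, so the root is F.
The chord tones are F, Ab, C, Eb, giving F minor seventh.

F minor seventh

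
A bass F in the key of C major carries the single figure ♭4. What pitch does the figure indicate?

Bb

Counting 3 letter steps above F lands on B; in C major, that letter is B.
The b4 figure lowers it a semitone, giving Bb.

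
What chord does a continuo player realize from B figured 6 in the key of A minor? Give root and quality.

The figures 6 indicate a triad in first inversion.
In first inversion the root lies a sixth above the bass: a sixth above B in A minor is G.
The chord tones are B, D, G, giving G major.

G major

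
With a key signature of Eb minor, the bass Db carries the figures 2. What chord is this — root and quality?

The figures 2 indicate a seventh chord in third inversion.
In third inversion the root lies a second above the bass: a second above Db in Eb minor is Eb.
The chord tones are Db, Eb, Gb, Bb, giving Eb minor seventh.

Eb minor seventh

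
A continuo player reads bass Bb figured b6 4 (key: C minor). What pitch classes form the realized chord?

A fourth above Bb in this key is Eb.
A sixth above Bb in this key is G, lowered to Gb by the flat.
Together with the bass Bb, this spells Eb minor in second inversion.

Bb, Eb, Gb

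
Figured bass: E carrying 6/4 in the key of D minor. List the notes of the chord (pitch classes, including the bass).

E, A, C

A fourth above E in this key is A.
A sixth above E in this key is C.
Together with the bass E, this spells A minor in second inversion.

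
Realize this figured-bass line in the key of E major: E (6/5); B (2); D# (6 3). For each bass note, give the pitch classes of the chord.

E (6/5/3): E, G#, B, C#.
B (6/4/2): B, C#, E, G#.
D# (6/3): D#, F#, B.

E, G#, B, C# | B, C#, E, G# | D#, F#, B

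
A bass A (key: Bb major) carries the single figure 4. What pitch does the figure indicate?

D

Counting 3 letter steps above A lands on D; in Bb major, that letter is D.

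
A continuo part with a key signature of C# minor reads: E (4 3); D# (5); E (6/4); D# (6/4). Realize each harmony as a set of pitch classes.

E, G#, A, C# | D#, F#, A | E, A, C# | D#, G#, B

E (6/4/3): E, G#, A, C#.
D# (5/3): D#, F#, A.
E (6/4): E, A, C#.
D# (6/4): D#, G#, B.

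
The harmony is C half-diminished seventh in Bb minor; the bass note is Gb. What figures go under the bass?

Gb is the fifth of C half-diminished seventh, so the chord is in second inversion.
A seventh chord in second inversion is figured 6/4/3, conventionally abbreviated 4/3.

4/3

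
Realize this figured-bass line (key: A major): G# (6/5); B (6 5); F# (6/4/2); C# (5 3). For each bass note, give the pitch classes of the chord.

G#, B, D, E | B, D, F#, G# | F#, G#, B, D | C#, E, G#

G# (6/5/3): G#, B, D, E.
B (6/5/3): B, D, F#, G#.
F# (6/4/2): F#, G#, B, D.
C# (5/3): C#, E, G#.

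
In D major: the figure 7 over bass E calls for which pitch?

D

Counting 6 letter steps above E lands on D; in D major, that letter is D.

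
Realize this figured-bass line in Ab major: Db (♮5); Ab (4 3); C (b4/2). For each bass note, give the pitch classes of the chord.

Db (♮5/3): Db, F, A.
Ab (6/4/3): Ab, C, Db, F.
C (6/b4/2): C, Db, Fb, Ab.

Db, F, A | Ab, C, Db, F | C, Db, Fb, Ab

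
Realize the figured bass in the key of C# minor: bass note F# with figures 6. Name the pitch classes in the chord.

F#, A, D#

The written figures 6 are shorthand for 6/3: the 3 is implied.
A third above F# in this key is A.
A sixth above F# in this key is D#.
Together with the bass F#, this spells D# diminished in first inversion.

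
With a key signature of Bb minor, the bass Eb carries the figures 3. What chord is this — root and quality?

Eb minor

The figures 3 indicate a triad in root position.
In root position the bass is the root, so the root is Eb.
The chord tones are Eb, Gb, Bb, giving Eb minor.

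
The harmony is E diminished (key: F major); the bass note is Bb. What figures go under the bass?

Bb is the fifth of E diminished, so the chord is in second inversion.
A triad in second inversion is figured 6/4, conventionally abbreviated 6/4.

6/4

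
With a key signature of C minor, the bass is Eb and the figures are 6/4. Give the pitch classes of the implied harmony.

A fourth above Eb in this key is Ab.
A sixth above Eb in this key is C.
Together with the bass Eb, this spells Ab major in second inversion.

Eb, Ab, C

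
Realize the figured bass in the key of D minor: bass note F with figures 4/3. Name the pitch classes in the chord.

The written figures 4/3 are shorthand for 6/4/3: the 6 is implied.
A third above F in this key is A.
A fourth above F in this key is Bb.
A sixth above F in this key is D.
Together with the bass F, this spells Bb major seventh in second inversion.

F, A, Bb, D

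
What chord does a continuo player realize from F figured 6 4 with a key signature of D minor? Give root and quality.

Bb major

The figures 6 4 indicate a triad in second inversion.
In second inversion the root lies a fourth above the bass: a fourth above F in D minor is Bb.
The chord tones are F, Bb, D, giving Bb major.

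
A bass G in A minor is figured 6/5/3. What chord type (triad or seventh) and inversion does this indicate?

Intervals of 6/5/3 above the bass form a seventh chord; the bass is the third, so this is first inversion.

seventh chord, first inversion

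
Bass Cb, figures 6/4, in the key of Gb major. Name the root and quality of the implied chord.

F diminished

The figures 6/4 indicate a triad in second inversion.
In second inversion the root lies a fourth above the bass: a fourth above Cb in Gb major is F.
The chord tones are Cb, F, Ab, giving F diminished.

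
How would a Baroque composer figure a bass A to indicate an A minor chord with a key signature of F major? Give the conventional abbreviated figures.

A is the root of A minor, so the chord is in root position.
A triad in root position is figured 5/3, conventionally abbreviated (no figures — root-position triad).

no figures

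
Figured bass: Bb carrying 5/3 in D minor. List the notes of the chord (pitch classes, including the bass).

A third above Bb in this key is D.
A fifth above Bb in this key is F.
Together with the bass Bb, this spells Bb major in root position.

Bb, D, F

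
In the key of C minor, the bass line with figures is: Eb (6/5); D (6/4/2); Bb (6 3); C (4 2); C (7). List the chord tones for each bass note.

Eb (6/5/3): Eb, G, Bb, C.
D (6/4/2): D, Eb, G, Bb.
Bb (6/3): Bb, D, G.
C (6/4/2): C, D, F, Ab.
C (7/5/3): C, Eb, G, Bb.

Eb, G, Bb, C | D, Eb, G, Bb | Bb, D, G | C, D, F, Ab | C, Eb, G, Bb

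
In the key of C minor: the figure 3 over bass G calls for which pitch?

Bb

Counting 2 letter steps above G lands on B; in C minor, that letter is Bb.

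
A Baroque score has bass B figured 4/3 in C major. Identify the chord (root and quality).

The figures 4/3 indicate a seventh chord in second inversion.
In second inversion the root lies a fourth above the bass: a fourth above B in C major is E.
The chord tones are B, D, E, G, giving E minor seventh.

E minor seventh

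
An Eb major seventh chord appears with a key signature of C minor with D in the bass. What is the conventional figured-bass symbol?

D is the seventh of Eb major seventh, so the chord is in third inversion.
A seventh chord in third inversion is figured 6/4/2, conventionally abbreviated 4/2.

4/2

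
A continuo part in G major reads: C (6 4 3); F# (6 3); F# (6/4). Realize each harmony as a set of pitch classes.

C, E, F#, A | F#, A, D | F#, B, D

C (6/4/3): C, E, F#, A.
F# (6/3): F#, A, D.
F# (6/4): F#, B, D.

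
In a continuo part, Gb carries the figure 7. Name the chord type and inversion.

7 is shorthand for 7/5/3.
Intervals of 7/5/3 above the bass form a seventh chord; the bass is the root, so this is root position.

seventh chord, root position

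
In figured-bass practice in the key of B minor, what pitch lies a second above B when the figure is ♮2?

Counting 1 letter step above B lands on C; in B minor, that letter is C#.
The ♮2 figure makes it natural, giving C.

C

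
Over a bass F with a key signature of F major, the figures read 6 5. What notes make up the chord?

The written figures 6 5 are shorthand for 6/5/3: the 3 is implied.
A third above F in this key is A.
A fifth above F in this key is C.
A sixth above F in this key is D.
Together with the bass F, this spells D minor seventh in first inversion.

F, A, C, D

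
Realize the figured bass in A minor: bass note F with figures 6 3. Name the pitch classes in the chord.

A third above F in this key is A.
A sixth above F in this key is D.
Together with the bass F, this spells D minor in first inversion.

F, A, D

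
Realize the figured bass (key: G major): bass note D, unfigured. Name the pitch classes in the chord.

D, F#, A

An unfigured bass implies 5/3.
A third above D in this key is F#.
A fifth above D in this key is A.
Together with the bass D, this spells D major in root position.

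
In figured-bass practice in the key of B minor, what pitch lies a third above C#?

Counting 2 letter steps above C# lands on E; in B minor, that letter is E.

E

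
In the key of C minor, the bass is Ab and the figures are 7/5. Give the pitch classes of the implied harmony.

The written figures 7/5 are shorthand for 7/5/3: the 3 is implied.
A third above Ab in this key is C.
A fifth above Ab in this key is Eb.
A seventh above Ab in this key is G.
Together with the bass Ab, this spells Ab major seventh in root position.

Ab, C, Eb, G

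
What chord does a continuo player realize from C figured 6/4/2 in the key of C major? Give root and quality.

The figures 6/4/2 indicate a seventh chord in third inversion.
In third inversion the root lies a second above the bass: a second above C in C major is D.
The chord tones are C, D, F, A, giving D minor seventh.

D minor seventh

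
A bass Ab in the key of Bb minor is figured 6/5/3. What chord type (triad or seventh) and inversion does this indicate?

Intervals of 6/5/3 above the bass form a seventh chord; the bass is the third, so this is first inversion.

seventh chord, first inversion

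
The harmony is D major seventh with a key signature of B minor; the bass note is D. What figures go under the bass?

D is the root of D major seventh, so the chord is in root position.
A seventh chord in root position is figured 7/5/3, conventionally abbreviated 7.

7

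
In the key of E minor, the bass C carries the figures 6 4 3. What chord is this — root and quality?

F# half-diminished seventh

The figures 6 4 3 indicate a seventh chord in second inversion.
In second inversion the root lies a fourth above the bass: a fourth above C in E minor is F#.
The chord tones are C, E, F#, A, giving F# half-diminished seventh.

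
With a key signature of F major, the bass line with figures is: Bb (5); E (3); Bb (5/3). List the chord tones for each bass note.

Bb, D, F | E, G, Bb | Bb, D, F

Bb (5/3): Bb, D, F.
E (5/3): E, G, Bb.
Bb (5/3): Bb, D, F.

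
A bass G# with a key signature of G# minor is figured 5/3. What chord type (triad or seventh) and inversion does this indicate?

Intervals of 5/3 above the bass form a triad; the bass is the root, so this is root position.

triad, root position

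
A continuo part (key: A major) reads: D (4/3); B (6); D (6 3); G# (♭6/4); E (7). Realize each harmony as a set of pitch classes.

D, F#, G#, B | B, D, G# | D, F#, B | G#, C#, Eb | E, G#, B, D

D (6/4/3): D, F#, G#, B.
B (6/3): B, D, G#.
D (6/3): D, F#, B.
G# (b6/4): G#, C#, Eb.
E (7/5/3): E, G#, B, D.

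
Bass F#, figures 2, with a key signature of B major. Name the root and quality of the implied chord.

G# minor seventh

The figures 2 indicate a seventh chord in third inversion.
In third inversion the root lies a second above the bass: a second above F# in B major is G#.
The chord tones are F#, G#, B, D#, giving G# minor seventh.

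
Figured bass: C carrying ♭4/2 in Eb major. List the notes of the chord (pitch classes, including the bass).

The written figures ♭4/2 are shorthand for 6/4/2: the 6 is implied.
A second above C in this key is D.
A fourth above C in this key is F, lowered to Fb by the flat.
A sixth above C in this key is Ab.

C, D, Fb, Ab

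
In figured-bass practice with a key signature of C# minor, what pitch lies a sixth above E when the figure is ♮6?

Counting 5 letter steps above E lands on C; in C# minor, that letter is C#.
The ♮6 figure makes it natural, giving C.

C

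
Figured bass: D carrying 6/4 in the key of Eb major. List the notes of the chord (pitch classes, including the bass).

D, G, Bb

A fourth above D in this key is G.
A sixth above D in this key is Bb.
Together with the bass D, this spells G minor in second inversion.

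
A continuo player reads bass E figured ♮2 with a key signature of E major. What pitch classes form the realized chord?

The written figures ♮2 are shorthand for 6/4/2: the 6/4 are implied.
A second above E in this key is F#, made natural (F) by the ♮ figure.
A fourth above E in this key is A.
A sixth above E in this key is C#.
Together with the bass E, this spells F augmented major seventh in third inversion.

E, F, A, C#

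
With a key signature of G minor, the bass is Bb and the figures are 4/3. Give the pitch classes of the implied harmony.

Bb, D, Eb, G

The written figures 4/3 are shorthand for 6/4/3: the 6 is implied.
A third above Bb in this key is D.
A fourth above Bb in this key is Eb.
A sixth above Bb in this key is G.
Together with the bass Bb, this spells Eb major seventh in second inversion.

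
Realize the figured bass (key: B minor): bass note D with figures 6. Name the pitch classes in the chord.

The written figures 6 are shorthand for 6/3: the 3 is implied.
A third above D in this key is F#.
A sixth above D in this key is B.
Together with the bass D, this spells B minor in first inversion.

D, F#, B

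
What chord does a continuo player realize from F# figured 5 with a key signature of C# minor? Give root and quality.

F# minor

The figures 5 indicate a triad in root position.
In root position the bass is the root, so the root is F#.
The chord tones are F#, A, C#, giving F# minor.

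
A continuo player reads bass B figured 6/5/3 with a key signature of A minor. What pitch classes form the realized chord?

B, D, F, G

A third above B in this key is D.
A fifth above B in this key is F.
A sixth above B in this key is G.
Together with the bass B, this spells G dominant seventh in first inversion.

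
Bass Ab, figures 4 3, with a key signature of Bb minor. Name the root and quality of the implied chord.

Db major seventh

The figures 4 3 indicate a seventh chord in second inversion.
In second inversion the root lies a fourth above the bass: a fourth above Ab in Bb minor is Db.
The chord tones are Ab, C, Db, F, giving Db major seventh.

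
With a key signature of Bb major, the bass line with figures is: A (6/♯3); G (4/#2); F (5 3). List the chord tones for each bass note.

A (6/#3): A, C#, F.
G (6/4/#2): G, A#, C, Eb.
F (5/3): F, A, C.

A, C#, F | G, A#, C, Eb | F, A, C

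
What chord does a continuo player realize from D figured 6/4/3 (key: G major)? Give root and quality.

G major seventh

The figures 6/4/3 indicate a seventh chord in second inversion.
In second inversion the root lies a fourth above the bass: a fourth above D in G major is G.
The chord tones are D, F#, G, B, giving G major seventh.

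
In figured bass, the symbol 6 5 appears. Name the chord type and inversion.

6 5 is shorthand for 6/5/3.
Intervals of 6/5/3 above the bass form a seventh chord; the bass is the third, so this is first inversion.

seventh chord, first inversion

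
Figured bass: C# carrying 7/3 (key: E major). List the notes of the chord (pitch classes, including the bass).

The written figures 7/3 are shorthand for 7/5/3: the 5 is implied.
A third above C# in this key is E.
A fifth above C# in this key is G#.
A seventh above C# in this key is B.
Together with the bass C#, this spells C# minor seventh in root position.

C#, E, G#, B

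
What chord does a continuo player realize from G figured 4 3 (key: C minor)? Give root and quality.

The figures 4 3 indicate a seventh chord in second inversion.
In second inversion the root lies a fourth above the bass: a fourth above G in C minor is C.
The chord tones are G, Bb, C, Eb, giving C minor seventh.

C minor seventh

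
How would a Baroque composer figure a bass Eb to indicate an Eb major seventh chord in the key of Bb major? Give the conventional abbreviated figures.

7

Eb is the root of Eb major seventh, so the chord is in root position.
A seventh chord in root position is figured 7/5/3, conventionally abbreviated 7.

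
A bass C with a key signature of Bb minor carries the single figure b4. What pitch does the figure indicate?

Fb

Counting 3 letter steps above C lands on F; in Bb minor, that letter is F.
The b4 figure lowers it a semitone, giving Fb.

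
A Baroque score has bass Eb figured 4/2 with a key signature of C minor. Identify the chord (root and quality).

F minor seventh

The figures 4/2 indicate a seventh chord in third inversion.
In third inversion the root lies a second above the bass: a second above Eb in C minor is F.
The chord tones are Eb, F, Ab, C, giving F minor seventh.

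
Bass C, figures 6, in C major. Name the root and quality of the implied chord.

A minor

The figures 6 indicate a triad in first inversion.
In first inversion the root lies a sixth above the bass: a sixth above C in C major is A.
The chord tones are C, E, A, giving A minor.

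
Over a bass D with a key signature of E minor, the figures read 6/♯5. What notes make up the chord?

The written figures 6/♯5 are shorthand for 6/5/3: the 3 is implied.
A third above D in this key is F#.
A fifth above D in this key is A, raised to A# by the sharp.
A sixth above D in this key is B.
Together with the bass D, this spells B minor-major seventh in first inversion.

D, F#, A#, B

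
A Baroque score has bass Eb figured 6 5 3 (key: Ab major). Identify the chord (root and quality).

The figures 6 5 3 indicate a seventh chord in first inversion.
In first inversion the root lies a sixth above the bass: a sixth above Eb in Ab major is C.
The chord tones are Eb, G, Bb, C, giving C minor seventh.

C minor seventh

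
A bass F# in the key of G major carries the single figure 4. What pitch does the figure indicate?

Counting 3 letter steps above F# lands on B; in G major, that letter is B.

B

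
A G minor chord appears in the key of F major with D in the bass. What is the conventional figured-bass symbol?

6/4

D is the fifth of G minor, so the chord is in second inversion.
A triad in second inversion is figured 6/4, conventionally abbreviated 6/4.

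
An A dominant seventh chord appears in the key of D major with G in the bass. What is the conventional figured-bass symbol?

4/2

G is the seventh of A dominant seventh, so the chord is in third inversion.
A seventh chord in third inversion is figured 6/4/2, conventionally abbreviated 4/2.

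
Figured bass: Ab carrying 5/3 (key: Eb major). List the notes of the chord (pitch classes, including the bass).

Ab, C, Eb

A third above Ab in this key is C.
A fifth above Ab in this key is Eb.
Together with the bass Ab, this spells Ab major in root position.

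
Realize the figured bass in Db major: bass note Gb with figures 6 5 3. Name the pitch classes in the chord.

A third above Gb in this key is Bb.
A fifth above Gb in this key is Db.
A sixth above Gb in this key is Eb.
Together with the bass Gb, this spells Eb minor seventh in first inversion.

Gb, Bb, Db, Eb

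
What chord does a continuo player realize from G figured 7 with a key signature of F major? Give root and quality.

G minor seventh

The figures 7 indicate a seventh chord in root position.
In root position the bass is the root, so the root is G.
The chord tones are G, Bb, D, F, giving G minor seventh.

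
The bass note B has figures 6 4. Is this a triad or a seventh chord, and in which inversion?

Intervals of 6/4 above the bass form a triad; the bass is the fifth, so this is second inversion.

triad, second inversion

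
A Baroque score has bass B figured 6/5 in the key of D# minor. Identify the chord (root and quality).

G# minor seventh

The figures 6/5 indicate a seventh chord in first inversion.
In first inversion the root lies a sixth above the bass: a sixth above B in D# minor is G#.
The chord tones are B, D#, F#, G#, giving G# minor seventh.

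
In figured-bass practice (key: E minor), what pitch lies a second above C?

Counting 1 letter step above C lands on D; in E minor, that letter is D.

D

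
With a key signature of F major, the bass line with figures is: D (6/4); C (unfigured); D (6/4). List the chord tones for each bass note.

D (6/4): D, G, Bb.
C (5/3): C, E, G.
D (6/4): D, G, Bb.

D, G, Bb | C, E, G | D, G, Bb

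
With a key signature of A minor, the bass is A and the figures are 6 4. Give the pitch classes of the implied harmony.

A, D, F

A fourth above A in this key is D.
A sixth above A in this key is F.
Together with the bass A, this spells D minor in second inversion.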